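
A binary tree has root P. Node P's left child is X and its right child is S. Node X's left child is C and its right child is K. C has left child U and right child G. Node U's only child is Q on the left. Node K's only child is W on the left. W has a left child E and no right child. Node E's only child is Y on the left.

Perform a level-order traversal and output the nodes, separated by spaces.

Level-order visits nodes level by level from the root, left to right within each level.
Level 0: P
Level 1: X, S
Level 2: C, K
Level 3: U, G, W
Level 4: Q, E
Level 5: Y

P X S C K U G W Q E Y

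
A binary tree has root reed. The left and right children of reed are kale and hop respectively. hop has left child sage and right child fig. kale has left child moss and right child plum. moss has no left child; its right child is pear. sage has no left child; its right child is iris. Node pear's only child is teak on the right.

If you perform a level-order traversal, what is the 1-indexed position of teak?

Level-order visits nodes level by level from the root, left to right within each level.
Level 0: reed
Level 1: kale, hop
Level 2: moss, plum, sage, fig
Level 3: pear, iris
Level 4: teak
Full level-order sequence: reed, kale, hop, moss, plum, sage, fig, pear, iris, teak.

10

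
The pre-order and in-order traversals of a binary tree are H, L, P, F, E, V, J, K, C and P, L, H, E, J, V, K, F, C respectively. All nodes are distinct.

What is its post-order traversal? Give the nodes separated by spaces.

P L J K V E C F H

The first element of pre-order is the root; it splits in-order into left and right subtrees.
Root H: left subtree has 2 nodes {P, L}, right has 6 {E, J, V, K, F, C}.
  Root L: left subtree has 1 node {P}, right has 0 { }.
  Root F: left subtree has 4 nodes {E, J, V, K}, right has 1 {C}.
    Root E: left subtree has 0 nodes { }, right has 3 {J, V, K}.
      Root V: left subtree has 1 node {J}, right has 1 {K}.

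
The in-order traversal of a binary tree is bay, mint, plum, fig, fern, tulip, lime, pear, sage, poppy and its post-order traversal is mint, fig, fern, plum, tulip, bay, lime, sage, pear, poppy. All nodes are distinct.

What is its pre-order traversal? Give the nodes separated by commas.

poppy, pear, lime, bay, tulip, plum, mint, fern, fig, sage

The last element of post-order is the root; it splits in-order into left and right subtrees.
Root poppy: left subtree has 9 nodes {bay, mint, plum, fig, fern, tulip, lime, pear, sage}, right has 0 { }.
  Root pear: left subtree has 7 nodes {bay, mint, plum, fig, fern, tulip, lime}, right has 1 {sage}.
    Root lime: left subtree has 6 nodes {bay, mint, plum, fig, fern, tulip}, right has 0 { }.
      Root bay: left subtree has 0 nodes { }, right has 5 {mint, plum, fig, fern, tulip}.
        Root tulip: left subtree has 4 nodes {mint, plum, fig, fern}, right has 0 { }.
          Root plum: left subtree has 1 node {mint}, right has 2 {fig, fern}.
            Root fern: left subtree has 1 node {fig}, right has 0 { }.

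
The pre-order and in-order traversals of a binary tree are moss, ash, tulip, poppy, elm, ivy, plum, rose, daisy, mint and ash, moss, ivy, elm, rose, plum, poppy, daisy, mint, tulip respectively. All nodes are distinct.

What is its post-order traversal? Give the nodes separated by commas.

The first element of pre-order is the root; it splits in-order into left and right subtrees.
Root moss: left subtree has 1 node {ash}, right has 8 {ivy, elm, rose, plum, poppy, daisy, mint, tulip}.
  Root tulip: left subtree has 7 nodes {ivy, elm, rose, plum, poppy, daisy, mint}, right has 0 { }.
    Root poppy: left subtree has 4 nodes {ivy, elm, rose, plum}, right has 2 {daisy, mint}.
      Root elm: left subtree has 1 node {ivy}, right has 2 {rose, plum}.
        Root plum: left subtree has 1 node {rose}, right has 0 { }.
      Root daisy: left subtree has 0 nodes { }, right has 1 {mint}.

ash, ivy, rose, plum, elm, mint, daisy, poppy, tulip, moss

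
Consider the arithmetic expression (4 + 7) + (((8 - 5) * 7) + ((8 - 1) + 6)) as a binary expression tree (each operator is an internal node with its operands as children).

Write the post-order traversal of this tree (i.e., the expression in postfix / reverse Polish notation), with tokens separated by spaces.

4 7 + 8 5 - 7 * 8 1 - 6 + + +

Post-order on an expression tree gives postfix notation: for each operator, emit left operand, right operand, then the operator.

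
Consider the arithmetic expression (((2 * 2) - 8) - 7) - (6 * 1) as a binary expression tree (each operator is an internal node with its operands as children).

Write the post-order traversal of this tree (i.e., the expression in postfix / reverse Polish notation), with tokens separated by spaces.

2 2 * 8 - 7 - 6 1 * -

Post-order on an expression tree gives postfix notation: for each operator, emit left operand, right operand, then the operator.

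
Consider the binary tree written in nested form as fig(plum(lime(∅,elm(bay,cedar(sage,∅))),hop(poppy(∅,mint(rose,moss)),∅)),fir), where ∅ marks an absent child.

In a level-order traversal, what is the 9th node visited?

cedar

Level-order visits nodes level by level from the root, left to right within each level.
Level 0: fig
Level 1: plum, fir
Level 2: lime, hop
Level 3: elm, poppy
Level 4: bay, cedar, mint
Level 5: sage, rose, moss
Full level-order sequence: fig, plum, fir, lime, hop, elm, poppy, bay, cedar, mint, sage, rose, moss.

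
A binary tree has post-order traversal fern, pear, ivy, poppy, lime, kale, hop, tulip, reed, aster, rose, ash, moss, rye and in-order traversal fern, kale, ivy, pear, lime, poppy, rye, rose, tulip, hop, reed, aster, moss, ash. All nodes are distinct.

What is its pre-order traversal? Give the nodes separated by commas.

The last element of post-order is the root; it splits in-order into left and right subtrees.
Root rye: left subtree has 6 nodes {fern, kale, ivy, pear, lime, poppy}, right has 7 {rose, tulip, hop, reed, aster, moss, ash}.
  Root kale: left subtree has 1 node {fern}, right has 4 {ivy, pear, lime, poppy}.
    Root lime: left subtree has 2 nodes {ivy, pear}, right has 1 {poppy}.
      Root ivy: left subtree has 0 nodes { }, right has 1 {pear}.
  Root moss: left subtree has 5 nodes {rose, tulip, hop, reed, aster}, right has 1 {ash}.
    Root rose: left subtree has 0 nodes { }, right has 4 {tulip, hop, reed, aster}.
      Root aster: left subtree has 3 nodes {tulip, hop, reed}, right has 0 { }.
        Root reed: left subtree has 2 nodes {tulip, hop}, right has 0 { }.
          Root tulip: left subtree has 0 nodes { }, right has 1 {hop}.

rye, kale, fern, lime, ivy, pear, poppy, moss, rose, aster, reed, tulip, hop, ash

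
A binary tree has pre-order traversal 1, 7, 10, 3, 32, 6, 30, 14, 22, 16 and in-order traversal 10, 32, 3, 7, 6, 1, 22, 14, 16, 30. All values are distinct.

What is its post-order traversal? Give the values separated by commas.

32, 3, 10, 6, 7, 22, 16, 14, 30, 1

The first element of pre-order is the root; it splits in-order into left and right subtrees.
Root 1: left subtree has 5 nodes {10, 32, 3, 7, 6}, right has 4 {22, 14, 16, 30}.
  Root 7: left subtree has 3 nodes {10, 32, 3}, right has 1 {6}.
    Root 10: left subtree has 0 nodes { }, right has 2 {32, 3}.
      Root 3: left subtree has 1 node {32}, right has 0 { }.
  Root 30: left subtree has 3 nodes {22, 14, 16}, right has 0 { }.
    Root 14: left subtree has 1 node {22}, right has 1 {16}.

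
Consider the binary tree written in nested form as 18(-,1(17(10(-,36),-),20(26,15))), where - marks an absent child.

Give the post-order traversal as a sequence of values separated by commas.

36, 10, 17, 26, 15, 20, 1, 18

Post-order visits the left subtree, then the right subtree, then the node.
At 18: no left child.
At 18: go right to 1.
  At 1: go left to 17.
    At 17: go left to 10.
      At 10: no left child.
      At 10: go right to 36.
        36 is a leaf — visit 36.
      Visit 10.
    At 17: no right child.
    Visit 17.
  At 1: go right to 20.
    At 20: go left to 26.
      26 is a leaf — visit 26.
    At 20: go right to 15.
      15 is a leaf — visit 15.
    Visit 20.
  Visit 1.
Visit 18.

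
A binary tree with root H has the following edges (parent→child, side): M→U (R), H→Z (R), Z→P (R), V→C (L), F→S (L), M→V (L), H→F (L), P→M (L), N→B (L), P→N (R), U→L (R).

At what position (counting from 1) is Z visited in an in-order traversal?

4

In-order visits the left subtree, then the node, then the right subtree.
At H: go left to F.
  At F: go left to S.
    S is a leaf — visit S.
  Visit F.
  At F: no right child.
Visit H.
At H: go right to Z.
  At Z: no left child.
  Visit Z.
  At Z: go right to P.
    At P: go left to M.
      At M: go left to V.
        At V: go left to C.
          C is a leaf — visit C.
        Visit V.
        At V: no right child.
      Visit M.
      At M: go right to U.
        At U: no left child.
        Visit U.
        At U: go right to L.
          L is a leaf — visit L.
    Visit P.
    At P: go right to N.
      At N: go left to B.
        B is a leaf — visit B.
      Visit N.
      At N: no right child.
Full in-order sequence: S, F, H, Z, C, V, M, U, L, P, B, N.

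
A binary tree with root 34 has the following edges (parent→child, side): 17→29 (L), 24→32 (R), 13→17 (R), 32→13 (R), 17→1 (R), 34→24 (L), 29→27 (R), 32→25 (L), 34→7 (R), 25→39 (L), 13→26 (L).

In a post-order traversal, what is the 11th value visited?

7

Post-order visits the left subtree, then the right subtree, then the node.
At 34: go left to 24.
  At 24: no left child.
  At 24: go right to 32.
    At 32: go left to 25.
      At 25: go left to 39.
        39 is a leaf — visit 39.
      At 25: no right child.
      Visit 25.
    At 32: go right to 13.
      At 13: go left to 26.
        26 is a leaf — visit 26.
      At 13: go right to 17.
        At 17: go left to 29.
          At 29: no left child.
          At 29: go right to 27.
            27 is a leaf — visit 27.
          Visit 29.
        At 17: go right to 1.
          1 is a leaf — visit 1.
        Visit 17.
      Visit 13.
    Visit 32.
  Visit 24.
At 34: go right to 7.
  7 is a leaf — visit 7.
Visit 34.
Full post-order sequence: 39, 25, 26, 27, 29, 1, 17, 13, 32, 24, 7, 34.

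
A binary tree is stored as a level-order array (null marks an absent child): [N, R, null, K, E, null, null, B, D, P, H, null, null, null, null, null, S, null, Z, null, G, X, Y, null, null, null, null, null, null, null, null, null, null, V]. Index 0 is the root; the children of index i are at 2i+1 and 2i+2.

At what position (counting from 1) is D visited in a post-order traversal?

Post-order visits the left subtree, then the right subtree, then the node.
At N: go left to R.
  At R: go left to K.
    At K: go left to B.
      At B: no left child.
      At B: go right to S.
        At S: go left to V.
          V is a leaf — visit V.
        At S: no right child.
        Visit S.
      Visit B.
    At K: go right to D.
      At D: no left child.
      At D: go right to Z.
        Z is a leaf — visit Z.
      Visit D.
    Visit K.
  At R: go right to E.
    At E: go left to P.
      At P: no left child.
      At P: go right to G.
        G is a leaf — visit G.
      Visit P.
    At E: go right to H.
      At H: go left to X.
        X is a leaf — visit X.
      At H: go right to Y.
        Y is a leaf — visit Y.
      Visit H.
    Visit E.
  Visit R.
At N: no right child.
Visit N.
Full post-order sequence: V, S, B, Z, D, K, G, P, X, Y, H, E, R, N.

5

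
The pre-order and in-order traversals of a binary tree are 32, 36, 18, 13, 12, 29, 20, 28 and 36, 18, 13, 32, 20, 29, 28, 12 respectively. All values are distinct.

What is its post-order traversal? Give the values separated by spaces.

The first element of pre-order is the root; it splits in-order into left and right subtrees.
Root 32: left subtree has 3 nodes {36, 18, 13}, right has 4 {20, 29, 28, 12}.
  Root 36: left subtree has 0 nodes { }, right has 2 {18, 13}.
    Root 18: left subtree has 0 nodes { }, right has 1 {13}.
  Root 12: left subtree has 3 nodes {20, 29, 28}, right has 0 { }.
    Root 29: left subtree has 1 node {20}, right has 1 {28}.

13 18 36 20 28 29 12 32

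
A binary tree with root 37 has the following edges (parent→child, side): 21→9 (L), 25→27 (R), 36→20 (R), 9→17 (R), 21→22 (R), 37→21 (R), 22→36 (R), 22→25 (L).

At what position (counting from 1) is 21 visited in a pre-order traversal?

Pre-order visits the node, then its left subtree, then its right subtree.
Visit 37.
At 37: no left child.
At 37: go right to 21.
  Visit 21.
  At 21: go left to 9.
    Visit 9.
    At 9: no left child.
    At 9: go right to 17.
      17 is a leaf — visit 17.
  At 21: go right to 22.
    Visit 22.
    At 22: go left to 25.
      Visit 25.
      At 25: no left child.
      At 25: go right to 27.
        27 is a leaf — visit 27.
    At 22: go right to 36.
      Visit 36.
      At 36: no left child.
      At 36: go right to 20.
        20 is a leaf — visit 20.
Full pre-order sequence: 37, 21, 9, 17, 22, 25, 27, 36, 20.

2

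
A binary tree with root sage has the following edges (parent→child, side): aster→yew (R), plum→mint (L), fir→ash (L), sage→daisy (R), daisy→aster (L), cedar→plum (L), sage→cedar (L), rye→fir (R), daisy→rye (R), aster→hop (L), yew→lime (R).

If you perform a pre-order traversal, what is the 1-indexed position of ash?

12

Pre-order visits the node, then its left subtree, then its right subtree.
Visit sage.
At sage: go left to cedar.
  Visit cedar.
  At cedar: go left to plum.
    Visit plum.
    At plum: go left to mint.
      mint is a leaf — visit mint.
    At plum: no right child.
  At cedar: no right child.
At sage: go right to daisy.
  Visit daisy.
  At daisy: go left to aster.
    Visit aster.
    At aster: go left to hop.
      hop is a leaf — visit hop.
    At aster: go right to yew.
      Visit yew.
      At yew: no left child.
      At yew: go right to lime.
        lime is a leaf — visit lime.
  At daisy: go right to rye.
    Visit rye.
    At rye: no left child.
    At rye: go right to fir.
      Visit fir.
      At fir: go left to ash.
        ash is a leaf — visit ash.
      At fir: no right child.
Full pre-order sequence: sage, cedar, plum, mint, daisy, aster, hop, yew, lime, rye, fir, ash.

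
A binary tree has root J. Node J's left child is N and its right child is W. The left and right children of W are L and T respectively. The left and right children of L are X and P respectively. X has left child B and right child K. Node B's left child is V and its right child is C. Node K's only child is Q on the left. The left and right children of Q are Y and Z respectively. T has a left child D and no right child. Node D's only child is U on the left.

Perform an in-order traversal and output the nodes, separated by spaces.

N J V B C X Y Q Z K L P W U D T

In-order visits the left subtree, then the node, then the right subtree.
At J: go left to N.
  N is a leaf — visit N.
Visit J.
At J: go right to W.
  At W: go left to L.
    At L: go left to X.
      At X: go left to B.
        At B: go left to V.
          V is a leaf — visit V.
        Visit B.
        At B: go right to C.
          C is a leaf — visit C.
      Visit X.
      At X: go right to K.
        At K: go left to Q.
          At Q: go left to Y.
            Y is a leaf — visit Y.
          Visit Q.
          At Q: go right to Z.
            Z is a leaf — visit Z.
        Visit K.
        At K: no right child.
    Visit L.
    At L: go right to P.
      P is a leaf — visit P.
  Visit W.
  At W: go right to T.
    At T: go left to D.
      At D: go left to U.
        U is a leaf — visit U.
      Visit D.
      At D: no right child.
    Visit T.
    At T: no right child.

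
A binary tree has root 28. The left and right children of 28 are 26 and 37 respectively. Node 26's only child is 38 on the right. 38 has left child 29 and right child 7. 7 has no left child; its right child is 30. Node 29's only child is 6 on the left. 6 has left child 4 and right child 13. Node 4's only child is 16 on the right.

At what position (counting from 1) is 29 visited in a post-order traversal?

5

Post-order visits the left subtree, then the right subtree, then the node.
At 28: go left to 26.
  At 26: no left child.
  At 26: go right to 38.
    At 38: go left to 29.
      At 29: go left to 6.
        At 6: go left to 4.
          At 4: no left child.
          At 4: go right to 16.
            16 is a leaf — visit 16.
          Visit 4.
        At 6: go right to 13.
          13 is a leaf — visit 13.
        Visit 6.
      At 29: no right child.
      Visit 29.
    At 38: go right to 7.
      At 7: no left child.
      At 7: go right to 30.
        30 is a leaf — visit 30.
      Visit 7.
    Visit 38.
  Visit 26.
At 28: go right to 37.
  37 is a leaf — visit 37.
Visit 28.
Full post-order sequence: 16, 4, 13, 6, 29, 30, 7, 38, 26, 37, 28.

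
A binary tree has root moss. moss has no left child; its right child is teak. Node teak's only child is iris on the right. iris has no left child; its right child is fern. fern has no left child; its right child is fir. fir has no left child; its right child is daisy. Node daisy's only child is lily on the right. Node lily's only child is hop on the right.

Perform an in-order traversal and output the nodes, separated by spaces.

In-order visits the left subtree, then the node, then the right subtree.
At moss: no left child.
Visit moss.
At moss: go right to teak.
  At teak: no left child.
  Visit teak.
  At teak: go right to iris.
    At iris: no left child.
    Visit iris.
    At iris: go right to fern.
      At fern: no left child.
      Visit fern.
      At fern: go right to fir.
        At fir: no left child.
        Visit fir.
        At fir: go right to daisy.
          At daisy: no left child.
          Visit daisy.
          At daisy: go right to lily.
            At lily: no left child.
            Visit lily.
            At lily: go right to hop.
              hop is a leaf — visit hop.

moss teak iris fern fir daisy lily hop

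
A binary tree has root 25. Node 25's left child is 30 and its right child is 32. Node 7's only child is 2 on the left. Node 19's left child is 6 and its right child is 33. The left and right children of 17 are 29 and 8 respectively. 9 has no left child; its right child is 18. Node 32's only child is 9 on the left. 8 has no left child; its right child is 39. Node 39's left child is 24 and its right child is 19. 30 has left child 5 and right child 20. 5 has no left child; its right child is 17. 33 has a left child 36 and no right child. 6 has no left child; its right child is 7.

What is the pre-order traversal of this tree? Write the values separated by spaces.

25 30 5 17 29 8 39 24 19 6 7 2 33 36 20 32 9 18

Pre-order visits the node, then its left subtree, then its right subtree.
Visit 25.
At 25: go left to 30.
  Visit 30.
  At 30: go left to 5.
    Visit 5.
    At 5: no left child.
    At 5: go right to 17.
      Visit 17.
      At 17: go left to 29.
        29 is a leaf — visit 29.
      At 17: go right to 8.
        Visit 8.
        At 8: no left child.
        At 8: go right to 39.
          Visit 39.
          At 39: go left to 24.
            24 is a leaf — visit 24.
          At 39: go right to 19.
            Visit 19.
            At 19: go left to 6.
              Visit 6.
              At 6: no left child.
              At 6: go right to 7.
                Visit 7.
                At 7: go left to 2.
                  2 is a leaf — visit 2.
                At 7: no right child.
            At 19: go right to 33.
              Visit 33.
              At 33: go left to 36.
                36 is a leaf — visit 36.
              At 33: no right child.
  At 30: go right to 20.
    20 is a leaf — visit 20.
At 25: go right to 32.
  Visit 32.
  At 32: go left to 9.
    Visit 9.
    At 9: no left child.
    At 9: go right to 18.
      18 is a leaf — visit 18.
  At 32: no right child.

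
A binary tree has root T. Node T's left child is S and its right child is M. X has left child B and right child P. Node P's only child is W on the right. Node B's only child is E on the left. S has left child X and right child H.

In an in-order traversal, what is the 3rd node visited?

X

In-order visits the left subtree, then the node, then the right subtree.
At T: go left to S.
  At S: go left to X.
    At X: go left to B.
      At B: go left to E.
        E is a leaf — visit E.
      Visit B.
      At B: no right child.
    Visit X.
    At X: go right to P.
      At P: no left child.
      Visit P.
      At P: go right to W.
        W is a leaf — visit W.
  Visit S.
  At S: go right to H.
    H is a leaf — visit H.
Visit T.
At T: go right to M.
  M is a leaf — visit M.
Full in-order sequence: E, B, X, P, W, S, H, T, M.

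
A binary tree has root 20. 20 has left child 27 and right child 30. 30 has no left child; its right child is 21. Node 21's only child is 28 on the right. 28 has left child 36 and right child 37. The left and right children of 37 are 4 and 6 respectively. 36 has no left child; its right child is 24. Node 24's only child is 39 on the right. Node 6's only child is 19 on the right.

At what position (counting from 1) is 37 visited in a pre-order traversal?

9

Pre-order visits the node, then its left subtree, then its right subtree.
Visit 20.
At 20: go left to 27.
  27 is a leaf — visit 27.
At 20: go right to 30.
  Visit 30.
  At 30: no left child.
  At 30: go right to 21.
    Visit 21.
    At 21: no left child.
    At 21: go right to 28.
      Visit 28.
      At 28: go left to 36.
        Visit 36.
        At 36: no left child.
        At 36: go right to 24.
          Visit 24.
          At 24: no left child.
          At 24: go right to 39.
            39 is a leaf — visit 39.
      At 28: go right to 37.
        Visit 37.
        At 37: go left to 4.
          4 is a leaf — visit 4.
        At 37: go right to 6.
          Visit 6.
          At 6: no left child.
          At 6: go right to 19.
            19 is a leaf — visit 19.
Full pre-order sequence: 20, 27, 30, 21, 28, 36, 24, 39, 37, 4, 6, 19.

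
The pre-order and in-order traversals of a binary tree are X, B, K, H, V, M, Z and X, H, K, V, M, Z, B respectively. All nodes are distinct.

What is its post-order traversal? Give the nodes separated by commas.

The first element of pre-order is the root; it splits in-order into left and right subtrees.
Root X: left subtree has 0 nodes { }, right has 6 {H, K, V, M, Z, B}.
  Root B: left subtree has 5 nodes {H, K, V, M, Z}, right has 0 { }.
    Root K: left subtree has 1 node {H}, right has 3 {V, M, Z}.
      Root V: left subtree has 0 nodes { }, right has 2 {M, Z}.
        Root M: left subtree has 0 nodes { }, right has 1 {Z}.

H, Z, M, V, K, B, X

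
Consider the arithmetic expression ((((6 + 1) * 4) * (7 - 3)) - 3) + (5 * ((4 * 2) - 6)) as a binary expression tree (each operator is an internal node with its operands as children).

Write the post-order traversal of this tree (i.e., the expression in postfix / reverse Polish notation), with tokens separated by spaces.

6 1 + 4 * 7 3 - * 3 - 5 4 2 * 6 - * +

Post-order on an expression tree gives postfix notation: for each operator, emit left operand, right operand, then the operator.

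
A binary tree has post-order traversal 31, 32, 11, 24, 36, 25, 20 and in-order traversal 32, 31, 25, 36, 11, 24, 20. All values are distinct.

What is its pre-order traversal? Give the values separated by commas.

20, 25, 32, 31, 36, 24, 11

The last element of post-order is the root; it splits in-order into left and right subtrees.
Root 20: left subtree has 6 nodes {32, 31, 25, 36, 11, 24}, right has 0 { }.
  Root 25: left subtree has 2 nodes {32, 31}, right has 3 {36, 11, 24}.
    Root 32: left subtree has 0 nodes { }, right has 1 {31}.
    Root 36: left subtree has 0 nodes { }, right has 2 {11, 24}.
      Root 24: left subtree has 1 node {11}, right has 0 { }.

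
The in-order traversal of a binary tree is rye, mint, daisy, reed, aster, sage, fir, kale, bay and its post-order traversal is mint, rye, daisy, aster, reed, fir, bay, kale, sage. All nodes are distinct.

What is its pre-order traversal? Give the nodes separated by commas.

sage, reed, daisy, rye, mint, aster, kale, fir, bay

The last element of post-order is the root; it splits in-order into left and right subtrees.
Root sage: left subtree has 5 nodes {rye, mint, daisy, reed, aster}, right has 3 {fir, kale, bay}.
  Root reed: left subtree has 3 nodes {rye, mint, daisy}, right has 1 {aster}.
    Root daisy: left subtree has 2 nodes {rye, mint}, right has 0 { }.
      Root rye: left subtree has 0 nodes { }, right has 1 {mint}.
  Root kale: left subtree has 1 node {fir}, right has 1 {bay}.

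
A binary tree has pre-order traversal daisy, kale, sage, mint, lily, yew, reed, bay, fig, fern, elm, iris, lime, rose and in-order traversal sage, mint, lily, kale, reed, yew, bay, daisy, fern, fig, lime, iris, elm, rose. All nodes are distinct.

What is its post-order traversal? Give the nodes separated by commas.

lily, mint, sage, reed, bay, yew, kale, fern, lime, iris, rose, elm, fig, daisy

The first element of pre-order is the root; it splits in-order into left and right subtrees.
Root daisy: left subtree has 7 nodes {sage, mint, lily, kale, reed, yew, bay}, right has 6 {fern, fig, lime, iris, elm, rose}.
  Root kale: left subtree has 3 nodes {sage, mint, lily}, right has 3 {reed, yew, bay}.
    Root sage: left subtree has 0 nodes { }, right has 2 {mint, lily}.
      Root mint: left subtree has 0 nodes { }, right has 1 {lily}.
    Root yew: left subtree has 1 node {reed}, right has 1 {bay}.
  Root fig: left subtree has 1 node {fern}, right has 4 {lime, iris, elm, rose}.
    Root elm: left subtree has 2 nodes {lime, iris}, right has 1 {rose}.
      Root iris: left subtree has 1 node {lime}, right has 0 { }.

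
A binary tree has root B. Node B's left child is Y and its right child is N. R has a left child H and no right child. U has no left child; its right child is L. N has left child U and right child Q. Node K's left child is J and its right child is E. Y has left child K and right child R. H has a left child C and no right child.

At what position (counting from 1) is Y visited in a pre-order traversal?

2

Pre-order visits the node, then its left subtree, then its right subtree.
Visit B.
At B: go left to Y.
  Visit Y.
  At Y: go left to K.
    Visit K.
    At K: go left to J.
      J is a leaf — visit J.
    At K: go right to E.
      E is a leaf — visit E.
  At Y: go right to R.
    Visit R.
    At R: go left to H.
      Visit H.
      At H: go left to C.
        C is a leaf — visit C.
      At H: no right child.
    At R: no right child.
At B: go right to N.
  Visit N.
  At N: go left to U.
    Visit U.
    At U: no left child.
    At U: go right to L.
      L is a leaf — visit L.
  At N: go right to Q.
    Q is a leaf — visit Q.
Full pre-order sequence: B, Y, K, J, E, R, H, C, N, U, L, Q.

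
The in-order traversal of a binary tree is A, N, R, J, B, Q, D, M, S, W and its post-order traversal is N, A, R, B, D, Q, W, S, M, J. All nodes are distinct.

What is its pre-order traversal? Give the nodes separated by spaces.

The last element of post-order is the root; it splits in-order into left and right subtrees.
Root J: left subtree has 3 nodes {A, N, R}, right has 6 {B, Q, D, M, S, W}.
  Root R: left subtree has 2 nodes {A, N}, right has 0 { }.
    Root A: left subtree has 0 nodes { }, right has 1 {N}.
  Root M: left subtree has 3 nodes {B, Q, D}, right has 2 {S, W}.
    Root Q: left subtree has 1 node {B}, right has 1 {D}.
    Root S: left subtree has 0 nodes { }, right has 1 {W}.

J R A N M Q B D S W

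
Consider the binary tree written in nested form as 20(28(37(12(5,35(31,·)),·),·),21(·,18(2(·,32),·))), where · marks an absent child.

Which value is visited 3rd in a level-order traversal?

21

Level-order visits nodes level by level from the root, left to right within each level.
Level 0: 20
Level 1: 28, 21
Level 2: 37, 18
Level 3: 12, 2
Level 4: 5, 35, 32
Level 5: 31
Full level-order sequence: 20, 28, 21, 37, 18, 12, 2, 5, 35, 32, 31.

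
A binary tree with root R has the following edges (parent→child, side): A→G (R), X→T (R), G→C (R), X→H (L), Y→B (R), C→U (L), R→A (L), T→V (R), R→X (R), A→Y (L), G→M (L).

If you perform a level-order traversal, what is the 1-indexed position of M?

9

Level-order visits nodes level by level from the root, left to right within each level.
Level 0: R
Level 1: A, X
Level 2: Y, G, H, T
Level 3: B, M, C, V
Level 4: U
Full level-order sequence: R, A, X, Y, G, H, T, B, M, C, V, U.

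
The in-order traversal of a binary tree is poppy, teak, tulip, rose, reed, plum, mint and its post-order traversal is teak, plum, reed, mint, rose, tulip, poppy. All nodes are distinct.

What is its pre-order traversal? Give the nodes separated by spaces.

poppy tulip teak rose mint reed plum

The last element of post-order is the root; it splits in-order into left and right subtrees.
Root poppy: left subtree has 0 nodes { }, right has 6 {teak, tulip, rose, reed, plum, mint}.
  Root tulip: left subtree has 1 node {teak}, right has 4 {rose, reed, plum, mint}.
    Root rose: left subtree has 0 nodes { }, right has 3 {reed, plum, mint}.
      Root mint: left subtree has 2 nodes {reed, plum}, right has 0 { }.
        Root reed: left subtree has 0 nodes { }, right has 1 {plum}.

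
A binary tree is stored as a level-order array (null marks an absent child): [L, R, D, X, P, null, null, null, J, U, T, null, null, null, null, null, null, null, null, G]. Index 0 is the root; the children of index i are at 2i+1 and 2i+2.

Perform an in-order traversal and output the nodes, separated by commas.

X, J, R, G, U, P, T, L, D

In-order visits the left subtree, then the node, then the right subtree.
At L: go left to R.
  At R: go left to X.
    At X: no left child.
    Visit X.
    At X: go right to J.
      J is a leaf — visit J.
  Visit R.
  At R: go right to P.
    At P: go left to U.
      At U: go left to G.
        G is a leaf — visit G.
      Visit U.
      At U: no right child.
    Visit P.
    At P: go right to T.
      T is a leaf — visit T.
Visit L.
At L: go right to D.
  D is a leaf — visit D.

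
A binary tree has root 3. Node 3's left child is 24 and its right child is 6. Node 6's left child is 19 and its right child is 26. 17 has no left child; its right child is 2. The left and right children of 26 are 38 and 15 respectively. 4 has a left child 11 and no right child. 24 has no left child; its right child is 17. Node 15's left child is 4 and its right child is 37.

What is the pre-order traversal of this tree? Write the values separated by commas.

3, 24, 17, 2, 6, 19, 26, 38, 15, 4, 11, 37

Pre-order visits the node, then its left subtree, then its right subtree.
Visit 3.
At 3: go left to 24.
  Visit 24.
  At 24: no left child.
  At 24: go right to 17.
    Visit 17.
    At 17: no left child.
    At 17: go right to 2.
      2 is a leaf — visit 2.
At 3: go right to 6.
  Visit 6.
  At 6: go left to 19.
    19 is a leaf — visit 19.
  At 6: go right to 26.
    Visit 26.
    At 26: go left to 38.
      38 is a leaf — visit 38.
    At 26: go right to 15.
      Visit 15.
      At 15: go left to 4.
        Visit 4.
        At 4: go left to 11.
          11 is a leaf — visit 11.
        At 4: no right child.
      At 15: go right to 37.
        37 is a leaf — visit 37.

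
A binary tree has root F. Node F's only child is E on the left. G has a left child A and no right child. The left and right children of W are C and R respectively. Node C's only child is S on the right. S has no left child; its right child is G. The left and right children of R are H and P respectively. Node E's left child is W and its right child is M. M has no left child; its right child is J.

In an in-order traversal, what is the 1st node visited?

C

In-order visits the left subtree, then the node, then the right subtree.
At F: go left to E.
  At E: go left to W.
    At W: go left to C.
      At C: no left child.
      Visit C.
      At C: go right to S.
        At S: no left child.
        Visit S.
        At S: go right to G.
          At G: go left to A.
            A is a leaf — visit A.
          Visit G.
          At G: no right child.
    Visit W.
    At W: go right to R.
      At R: go left to H.
        H is a leaf — visit H.
      Visit R.
      At R: go right to P.
        P is a leaf — visit P.
  Visit E.
  At E: go right to M.
    At M: no left child.
    Visit M.
    At M: go right to J.
      J is a leaf — visit J.
Visit F.
At F: no right child.
Full in-order sequence: C, S, A, G, W, H, R, P, E, M, J, F.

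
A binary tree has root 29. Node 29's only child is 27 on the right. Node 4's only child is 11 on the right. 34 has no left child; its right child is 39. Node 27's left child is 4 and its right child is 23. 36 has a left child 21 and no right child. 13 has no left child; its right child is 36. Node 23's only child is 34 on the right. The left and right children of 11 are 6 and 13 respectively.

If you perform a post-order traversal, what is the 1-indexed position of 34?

Post-order visits the left subtree, then the right subtree, then the node.
At 29: no left child.
At 29: go right to 27.
  At 27: go left to 4.
    At 4: no left child.
    At 4: go right to 11.
      At 11: go left to 6.
        6 is a leaf — visit 6.
      At 11: go right to 13.
        At 13: no left child.
        At 13: go right to 36.
          At 36: go left to 21.
            21 is a leaf — visit 21.
          At 36: no right child.
          Visit 36.
        Visit 13.
      Visit 11.
    Visit 4.
  At 27: go right to 23.
    At 23: no left child.
    At 23: go right to 34.
      At 34: no left child.
      At 34: go right to 39.
        39 is a leaf — visit 39.
      Visit 34.
    Visit 23.
  Visit 27.
Visit 29.
Full post-order sequence: 6, 21, 36, 13, 11, 4, 39, 34, 23, 27, 29.

8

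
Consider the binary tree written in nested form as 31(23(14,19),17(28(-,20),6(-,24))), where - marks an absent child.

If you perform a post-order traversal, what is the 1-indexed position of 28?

Post-order visits the left subtree, then the right subtree, then the node.
At 31: go left to 23.
  At 23: go left to 14.
    14 is a leaf — visit 14.
  At 23: go right to 19.
    19 is a leaf — visit 19.
  Visit 23.
At 31: go right to 17.
  At 17: go left to 28.
    At 28: no left child.
    At 28: go right to 20.
      20 is a leaf — visit 20.
    Visit 28.
  At 17: go right to 6.
    At 6: no left child.
    At 6: go right to 24.
      24 is a leaf — visit 24.
    Visit 6.
  Visit 17.
Visit 31.
Full post-order sequence: 14, 19, 23, 20, 28, 24, 6, 17, 31.

5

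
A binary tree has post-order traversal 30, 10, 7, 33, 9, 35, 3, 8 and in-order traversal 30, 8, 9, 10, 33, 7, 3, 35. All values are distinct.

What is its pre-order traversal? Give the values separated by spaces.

The last element of post-order is the root; it splits in-order into left and right subtrees.
Root 8: left subtree has 1 node {30}, right has 6 {9, 10, 33, 7, 3, 35}.
  Root 3: left subtree has 4 nodes {9, 10, 33, 7}, right has 1 {35}.
    Root 9: left subtree has 0 nodes { }, right has 3 {10, 33, 7}.
      Root 33: left subtree has 1 node {10}, right has 1 {7}.

8 30 3 9 33 10 7 35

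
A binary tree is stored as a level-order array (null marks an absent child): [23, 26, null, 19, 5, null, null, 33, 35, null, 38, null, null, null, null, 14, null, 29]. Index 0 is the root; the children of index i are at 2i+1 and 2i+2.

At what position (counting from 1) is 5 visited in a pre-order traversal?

Pre-order visits the node, then its left subtree, then its right subtree.
Visit 23.
At 23: go left to 26.
  Visit 26.
  At 26: go left to 19.
    Visit 19.
    At 19: go left to 33.
      Visit 33.
      At 33: go left to 14.
        14 is a leaf — visit 14.
      At 33: no right child.
    At 19: go right to 35.
      Visit 35.
      At 35: go left to 29.
        29 is a leaf — visit 29.
      At 35: no right child.
  At 26: go right to 5.
    Visit 5.
    At 5: no left child.
    At 5: go right to 38.
      38 is a leaf — visit 38.
At 23: no right child.
Full pre-order sequence: 23, 26, 19, 33, 14, 35, 29, 5, 38.

8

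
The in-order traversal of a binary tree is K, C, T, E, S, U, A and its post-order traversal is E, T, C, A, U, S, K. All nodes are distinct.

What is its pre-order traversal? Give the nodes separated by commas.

The last element of post-order is the root; it splits in-order into left and right subtrees.
Root K: left subtree has 0 nodes { }, right has 6 {C, T, E, S, U, A}.
  Root S: left subtree has 3 nodes {C, T, E}, right has 2 {U, A}.
    Root C: left subtree has 0 nodes { }, right has 2 {T, E}.
      Root T: left subtree has 0 nodes { }, right has 1 {E}.
    Root U: left subtree has 0 nodes { }, right has 1 {A}.

K, S, C, T, E, U, A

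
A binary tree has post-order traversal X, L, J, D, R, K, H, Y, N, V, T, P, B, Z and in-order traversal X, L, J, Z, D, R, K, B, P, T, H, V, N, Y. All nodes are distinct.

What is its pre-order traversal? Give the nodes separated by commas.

Z, J, L, X, B, K, R, D, P, T, V, H, N, Y

The last element of post-order is the root; it splits in-order into left and right subtrees.
Root Z: left subtree has 3 nodes {X, L, J}, right has 10 {D, R, K, B, P, T, H, V, N, Y}.
  Root J: left subtree has 2 nodes {X, L}, right has 0 { }.
    Root L: left subtree has 1 node {X}, right has 0 { }.
  Root B: left subtree has 3 nodes {D, R, K}, right has 6 {P, T, H, V, N, Y}.
    Root K: left subtree has 2 nodes {D, R}, right has 0 { }.
      Root R: left subtree has 1 node {D}, right has 0 { }.
    Root P: left subtree has 0 nodes { }, right has 5 {T, H, V, N, Y}.
      Root T: left subtree has 0 nodes { }, right has 4 {H, V, N, Y}.
        Root V: left subtree has 1 node {H}, right has 2 {N, Y}.
          Root N: left subtree has 0 nodes { }, right has 1 {Y}.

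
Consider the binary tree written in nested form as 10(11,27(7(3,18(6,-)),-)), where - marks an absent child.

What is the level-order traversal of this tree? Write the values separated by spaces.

10 11 27 7 3 18 6

Level-order visits nodes level by level from the root, left to right within each level.
Level 0: 10
Level 1: 11, 27
Level 2: 7
Level 3: 3, 18
Level 4: 6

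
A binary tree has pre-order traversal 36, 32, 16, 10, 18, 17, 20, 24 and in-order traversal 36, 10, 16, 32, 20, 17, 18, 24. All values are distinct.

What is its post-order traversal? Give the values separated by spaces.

10 16 20 17 24 18 32 36

The first element of pre-order is the root; it splits in-order into left and right subtrees.
Root 36: left subtree has 0 nodes { }, right has 7 {10, 16, 32, 20, 17, 18, 24}.
  Root 32: left subtree has 2 nodes {10, 16}, right has 4 {20, 17, 18, 24}.
    Root 16: left subtree has 1 node {10}, right has 0 { }.
    Root 18: left subtree has 2 nodes {20, 17}, right has 1 {24}.
      Root 17: left subtree has 1 node {20}, right has 0 { }.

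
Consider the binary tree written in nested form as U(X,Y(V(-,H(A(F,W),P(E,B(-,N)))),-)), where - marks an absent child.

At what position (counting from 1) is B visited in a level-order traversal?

11

Level-order visits nodes level by level from the root, left to right within each level.
Level 0: U
Level 1: X, Y
Level 2: V
Level 3: H
Level 4: A, P
Level 5: F, W, E, B
Level 6: N
Full level-order sequence: U, X, Y, V, H, A, P, F, W, E, B, N.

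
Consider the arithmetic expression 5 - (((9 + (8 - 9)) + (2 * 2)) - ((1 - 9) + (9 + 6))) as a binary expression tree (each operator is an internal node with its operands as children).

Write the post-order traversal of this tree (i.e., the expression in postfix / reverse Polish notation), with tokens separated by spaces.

5 9 8 9 - + 2 2 * + 1 9 - 9 6 + + - -

Post-order on an expression tree gives postfix notation: for each operator, emit left operand, right operand, then the operator.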